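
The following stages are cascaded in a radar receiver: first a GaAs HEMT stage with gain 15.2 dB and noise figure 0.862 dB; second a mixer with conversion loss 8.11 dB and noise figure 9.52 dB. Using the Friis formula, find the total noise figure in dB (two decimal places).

Convert to linear (a loss of L dB is a gain of −L dB): F_i = 10^(NF_i/10), G_i = 10^(G_i,dB/10)
  Stage 1: F_1 = 10^(0.862/10) = 1.220, G_1 = 10^(15.2/10) = 33.11
  Stage 2: F_2 = 10^(9.52/10) = 8.954, G_2 = 10^(−8.11/10) = 0.1545
Friis cascade:
  F = 1.220 + (8.954 − 1)/33.11 = 1.460
NF = 10 log₁₀(1.460) = 1.64 dB

1.64 dB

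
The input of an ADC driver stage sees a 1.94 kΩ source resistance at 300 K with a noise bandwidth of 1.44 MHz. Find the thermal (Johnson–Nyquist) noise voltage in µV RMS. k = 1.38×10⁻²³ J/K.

6.80 µV

V_n = √(4kTRB)
4kTRB = 4 × 1.38×10⁻²³ × 300 × 1.94×10³ × 1.44×10⁶ = 4.63×10⁻¹¹ V²
V_n = √(4.63×10⁻¹¹) = 6.80×10⁻⁶ V = 6.80 µV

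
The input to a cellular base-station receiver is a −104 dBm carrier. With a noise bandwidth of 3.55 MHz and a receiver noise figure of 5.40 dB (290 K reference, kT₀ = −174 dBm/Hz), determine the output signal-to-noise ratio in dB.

Noise floor: N = −174 + 10 log₁₀(B) + NF
10 log₁₀(3.55×10⁶) = 65.5 dB
N = −174 + 65.5 + 5.40 = −103.10 dBm
SNR = P_sig − N = −104 − (−103.10) = −0.90 dB → −0.9 dB

−0.9 dB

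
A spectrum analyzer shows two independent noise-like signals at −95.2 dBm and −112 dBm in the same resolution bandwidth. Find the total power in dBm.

Convert to linear, add, convert back:
P₁ = 3.02×10⁻¹³ W, P₂ = 6.31×10⁻¹⁵ W
P_tot = 3.08×10⁻¹³ W → 10 log₁₀(P_tot / 10⁻³) = −95.1 dBm

−95.1 dBm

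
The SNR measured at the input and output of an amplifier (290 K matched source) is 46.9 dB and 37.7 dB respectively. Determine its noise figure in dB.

NF (dB) = SNR_in(dB) − SNR_out(dB) when the source is at T₀
NF = 46.9 − 37.7 = 9.2 dB

9.2 dB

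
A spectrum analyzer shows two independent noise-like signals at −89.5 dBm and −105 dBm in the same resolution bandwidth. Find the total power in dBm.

Convert to linear, add, convert back:
P₁ = 1.12×10⁻¹² W, P₂ = 3.16×10⁻¹⁴ W
P_tot = 1.15×10⁻¹² W → 10 log₁₀(P_tot / 10⁻³) = −89.4 dBm

−89.4 dBm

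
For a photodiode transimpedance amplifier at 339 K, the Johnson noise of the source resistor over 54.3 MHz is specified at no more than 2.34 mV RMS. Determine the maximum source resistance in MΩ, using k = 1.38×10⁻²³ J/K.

Johnson–Nyquist: V_n = √(4kTRB) ⇒ R = V_n² / (4kTB)
4kTB = 4 × 1.38×10⁻²³ × 339 × 5.43×10⁷ = 1.02×10⁻¹²
R = (2.34×10⁻³)² / 1.02×10⁻¹² = 5.39×10⁶ Ω = 5.39 MΩ

5.39 MΩ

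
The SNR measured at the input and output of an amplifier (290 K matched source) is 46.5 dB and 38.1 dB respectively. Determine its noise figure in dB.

NF (dB) = SNR_in(dB) − SNR_out(dB) when the source is at T₀
NF = 46.5 − 38.1 = 8.4 dB

8.4 dB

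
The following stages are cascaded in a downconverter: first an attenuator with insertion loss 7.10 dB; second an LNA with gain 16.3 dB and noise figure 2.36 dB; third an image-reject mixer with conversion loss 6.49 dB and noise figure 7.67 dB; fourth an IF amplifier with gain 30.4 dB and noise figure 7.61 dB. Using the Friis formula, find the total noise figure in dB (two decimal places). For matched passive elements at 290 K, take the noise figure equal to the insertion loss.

Convert to linear (a loss of L dB is a gain of −L dB): F_i = 10^(NF_i/10), G_i = 10^(G_i,dB/10)
  Stage 1: F_1 = 10^(7.10/10) = 5.129, G_1 = 10^(−7.10/10) = 0.1950
  Stage 2: F_2 = 10^(2.36/10) = 1.722, G_2 = 10^(16.3/10) = 42.66
  Stage 3: F_3 = 10^(7.67/10) = 5.848, G_3 = 10^(−6.49/10) = 0.2244
  Stage 4: F_4 = 10^(7.61/10) = 5.768, G_4 = 10^(30.4/10) = 1096
Friis cascade:
  F = 5.129 + (1.722 − 1)/0.1950 + (5.848 − 1)/8.318 + (5.768 − 1)/1.866 = 11.97
NF = 10 log₁₀(11.97) = 10.78 dB

10.78 dB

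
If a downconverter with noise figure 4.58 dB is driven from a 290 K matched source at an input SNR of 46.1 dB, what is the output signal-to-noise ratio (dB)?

By definition F = SNR_in/SNR_out, so in dB: SNR_out = SNR_in − NF
SNR_out = 46.1 − 4.58 = 41.52 dB

41.52 dB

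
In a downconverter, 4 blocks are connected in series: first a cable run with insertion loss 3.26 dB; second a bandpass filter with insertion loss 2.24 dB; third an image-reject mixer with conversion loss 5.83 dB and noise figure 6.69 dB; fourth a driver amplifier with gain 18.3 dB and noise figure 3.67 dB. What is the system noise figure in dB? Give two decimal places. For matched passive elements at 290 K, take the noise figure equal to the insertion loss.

15.39 dB

Convert to linear (a loss of L dB is a gain of −L dB): F_i = 10^(NF_i/10), G_i = 10^(G_i,dB/10)
  Stage 1: F_1 = 10^(3.26/10) = 2.118, G_1 = 10^(−3.26/10) = 0.4721
  Stage 2: F_2 = 10^(2.24/10) = 1.675, G_2 = 10^(−2.24/10) = 0.5970
  Stage 3: F_3 = 10^(6.69/10) = 4.667, G_3 = 10^(−5.83/10) = 0.2612
  Stage 4: F_4 = 10^(3.67/10) = 2.328, G_4 = 10^(18.3/10) = 67.61
Friis cascade:
  F = 2.118 + (1.675 − 1)/0.4721 + (4.667 − 1)/0.2818 + (2.328 − 1)/0.07362 = 34.60
NF = 10 log₁₀(34.60) = 15.39 dB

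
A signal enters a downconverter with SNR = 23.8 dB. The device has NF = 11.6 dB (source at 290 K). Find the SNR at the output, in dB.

By definition F = SNR_in/SNR_out, so in dB: SNR_out = SNR_in − NF
SNR_out = 23.8 − 11.6 = 12.2 dB

12.2 dB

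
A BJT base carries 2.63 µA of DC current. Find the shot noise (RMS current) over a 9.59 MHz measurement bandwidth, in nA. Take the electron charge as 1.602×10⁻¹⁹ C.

I_n = √(2qI·B)
2qI·B = 2 × 1.602×10⁻¹⁹ × 2.63×10⁻⁶ × 9.59×10⁶ = 8.08×10⁻¹⁸ A²
I_n = √(8.08×10⁻¹⁸) = 2.84×10⁻⁹ A = 2.84 nA

2.84 nA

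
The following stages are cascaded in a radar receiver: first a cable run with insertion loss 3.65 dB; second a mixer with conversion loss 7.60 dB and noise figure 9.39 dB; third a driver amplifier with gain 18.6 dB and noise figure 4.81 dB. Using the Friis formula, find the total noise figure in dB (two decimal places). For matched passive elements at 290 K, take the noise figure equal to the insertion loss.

Convert to linear (a loss of L dB is a gain of −L dB): F_i = 10^(NF_i/10), G_i = 10^(G_i,dB/10)
  Stage 1: F_1 = 10^(3.65/10) = 2.317, G_1 = 10^(−3.65/10) = 0.4315
  Stage 2: F_2 = 10^(9.39/10) = 8.690, G_2 = 10^(−7.60/10) = 0.1738
  Stage 3: F_3 = 10^(4.81/10) = 3.027, G_3 = 10^(18.6/10) = 72.44
Friis cascade:
  F = 2.317 + (8.690 − 1)/0.4315 + (3.027 − 1)/0.07499 = 47.17
NF = 10 log₁₀(47.17) = 16.74 dB

16.74 dB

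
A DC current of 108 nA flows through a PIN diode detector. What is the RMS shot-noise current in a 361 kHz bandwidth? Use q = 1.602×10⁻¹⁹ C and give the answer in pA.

I_n = √(2qI·B)
2qI·B = 2 × 1.602×10⁻¹⁹ × 1.08×10⁻⁷ × 3.61×10⁵ = 1.25×10⁻²⁰ A²
I_n = √(1.25×10⁻²⁰) = 1.12×10⁻¹⁰ A = 112 pA

112 pA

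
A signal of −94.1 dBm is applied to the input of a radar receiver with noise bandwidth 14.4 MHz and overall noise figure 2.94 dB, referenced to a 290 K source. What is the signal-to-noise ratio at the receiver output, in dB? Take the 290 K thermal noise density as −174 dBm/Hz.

5.4 dB

Noise floor: N = −174 + 10 log₁₀(B) + NF
10 log₁₀(1.44×10⁷) = 71.58 dB
N = −174 + 71.58 + 2.94 = −99.48 dBm
SNR = P_sig − N = −94.1 − (−99.48) = 5.38 dB → 5.4 dB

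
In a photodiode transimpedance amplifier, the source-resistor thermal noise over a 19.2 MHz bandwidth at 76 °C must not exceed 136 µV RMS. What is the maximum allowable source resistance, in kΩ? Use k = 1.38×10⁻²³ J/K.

T = 76 °C + 273.15 = 349.15 K
Johnson–Nyquist: V_n = √(4kTRB) ⇒ R = V_n² / (4kTB)
4kTB = 4 × 1.38×10⁻²³ × 349.15 × 1.92×10⁷ = 3.70×10⁻¹³
R = (1.36×10⁻⁴)² / 3.70×10⁻¹³ = 5.00×10⁴ Ω = 50.0 kΩ

50.0 kΩ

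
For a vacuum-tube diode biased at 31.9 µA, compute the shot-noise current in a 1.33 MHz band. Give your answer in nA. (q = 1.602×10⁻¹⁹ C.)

I_n = √(2qI·B)
2qI·B = 2 × 1.602×10⁻¹⁹ × 3.19×10⁻⁵ × 1.33×10⁶ = 1.36×10⁻¹⁷ A²
I_n = √(1.36×10⁻¹⁷) = 3.69×10⁻⁹ A = 3.69 nA

3.69 nA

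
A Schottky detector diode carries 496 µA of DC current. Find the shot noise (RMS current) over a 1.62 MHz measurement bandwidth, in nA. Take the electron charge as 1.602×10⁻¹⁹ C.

I_n = √(2qI·B)
2qI·B = 2 × 1.602×10⁻¹⁹ × 4.96×10⁻⁴ × 1.62×10⁶ = 2.57×10⁻¹⁶ A²
I_n = √(2.57×10⁻¹⁶) = 1.60×10⁻⁸ A = 16.0 nA

16.0 nA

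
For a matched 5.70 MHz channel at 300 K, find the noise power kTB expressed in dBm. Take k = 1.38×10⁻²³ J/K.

−106.3 dBm

P_n = kTB = 1.38×10⁻²³ × 300 × 5.70×10⁶ = 2.36×10⁻¹⁴ W
In dBm: 10 log₁₀(2.36×10⁻¹⁴ / 10⁻³) = −106.3 dBm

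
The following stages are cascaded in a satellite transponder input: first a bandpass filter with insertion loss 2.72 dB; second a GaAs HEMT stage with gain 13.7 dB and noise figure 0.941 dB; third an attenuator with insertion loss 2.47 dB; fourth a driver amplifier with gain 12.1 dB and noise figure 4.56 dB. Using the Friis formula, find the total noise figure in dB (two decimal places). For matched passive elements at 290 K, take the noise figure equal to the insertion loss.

Convert to linear (a loss of L dB is a gain of −L dB): F_i = 10^(NF_i/10), G_i = 10^(G_i,dB/10)
  Stage 1: F_1 = 10^(2.72/10) = 1.871, G_1 = 10^(−2.72/10) = 0.5346
  Stage 2: F_2 = 10^(0.941/10) = 1.242, G_2 = 10^(13.7/10) = 23.44
  Stage 3: F_3 = 10^(2.47/10) = 1.766, G_3 = 10^(−2.47/10) = 0.5662
  Stage 4: F_4 = 10^(4.56/10) = 2.858, G_4 = 10^(12.1/10) = 16.22
Friis cascade:
  F = 1.871 + (1.242 − 1)/0.5346 + (1.766 − 1)/12.53 + (2.858 − 1)/7.096 = 2.646
NF = 10 log₁₀(2.646) = 4.23 dB

4.23 dB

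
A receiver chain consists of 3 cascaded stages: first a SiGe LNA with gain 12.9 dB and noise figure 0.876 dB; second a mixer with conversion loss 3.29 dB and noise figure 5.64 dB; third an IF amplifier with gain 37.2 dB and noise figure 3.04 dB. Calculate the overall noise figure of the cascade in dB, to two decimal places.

1.68 dB

Convert to linear (a loss of L dB is a gain of −L dB): F_i = 10^(NF_i/10), G_i = 10^(G_i,dB/10)
  Stage 1: F_1 = 10^(0.876/10) = 1.223, G_1 = 10^(12.9/10) = 19.50
  Stage 2: F_2 = 10^(5.64/10) = 3.664, G_2 = 10^(−3.29/10) = 0.4688
  Stage 3: F_3 = 10^(3.04/10) = 2.014, G_3 = 10^(37.2/10) = 5248
Friis cascade:
  F = 1.223 + (3.664 − 1)/19.50 + (2.014 − 1)/9.141 = 1.471
NF = 10 log₁₀(1.471) = 1.68 dB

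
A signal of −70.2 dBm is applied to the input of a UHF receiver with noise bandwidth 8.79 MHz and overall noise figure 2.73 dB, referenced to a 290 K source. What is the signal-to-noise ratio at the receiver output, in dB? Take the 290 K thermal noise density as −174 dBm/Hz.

31.6 dB

Noise floor: N = −174 + 10 log₁₀(B) + NF
10 log₁₀(8.79×10⁶) = 69.44 dB
N = −174 + 69.44 + 2.73 = −101.83 dBm
SNR = P_sig − N = −70.2 − (−101.83) = 31.63 dB → 31.6 dB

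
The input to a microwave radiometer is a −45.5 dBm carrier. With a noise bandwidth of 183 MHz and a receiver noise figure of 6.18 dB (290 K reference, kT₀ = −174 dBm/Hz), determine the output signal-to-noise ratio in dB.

Noise floor: N = −174 + 10 log₁₀(B) + NF
10 log₁₀(1.83×10⁸) = 82.62 dB
N = −174 + 82.62 + 6.18 = −85.20 dBm
SNR = P_sig − N = −45.5 − (−85.20) = 39.70 dB → 39.7 dB

39.7 dB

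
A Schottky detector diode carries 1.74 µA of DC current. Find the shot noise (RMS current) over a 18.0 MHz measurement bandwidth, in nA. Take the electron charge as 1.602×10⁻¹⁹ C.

I_n = √(2qI·B)
2qI·B = 2 × 1.602×10⁻¹⁹ × 1.74×10⁻⁶ × 1.80×10⁷ = 1.00×10⁻¹⁷ A²
I_n = √(1.00×10⁻¹⁷) = 3.17×10⁻⁹ A = 3.17 nA

3.17 nA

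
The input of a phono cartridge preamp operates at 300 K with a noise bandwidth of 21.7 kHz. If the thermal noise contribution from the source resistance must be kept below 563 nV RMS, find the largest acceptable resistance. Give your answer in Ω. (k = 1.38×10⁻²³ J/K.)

882 Ω

Johnson–Nyquist: V_n = √(4kTRB) ⇒ R = V_n² / (4kTB)
4kTB = 4 × 1.38×10⁻²³ × 300 × 2.17×10⁴ = 3.59×10⁻¹⁶
R = (5.63×10⁻⁷)² / 3.59×10⁻¹⁶ = 8.82×10² Ω = 882 Ω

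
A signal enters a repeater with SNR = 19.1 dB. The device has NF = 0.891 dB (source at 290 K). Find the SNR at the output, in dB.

18.209 dB

By definition F = SNR_in/SNR_out, so in dB: SNR_out = SNR_in − NF
SNR_out = 19.1 − 0.891 = 18.209 dB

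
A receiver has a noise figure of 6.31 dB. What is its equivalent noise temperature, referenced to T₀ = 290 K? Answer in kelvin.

950 K

F = 10^(6.31/10) = 4.27563
T_e = (F − 1)·T₀ = (4.27563 − 1) × 290 = 950 K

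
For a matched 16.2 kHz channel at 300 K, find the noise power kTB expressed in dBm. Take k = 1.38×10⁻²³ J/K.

P_n = kTB = 1.38×10⁻²³ × 300 × 1.62×10⁴ = 6.71×10⁻¹⁷ W
In dBm: 10 log₁₀(6.71×10⁻¹⁷ / 10⁻³) = −131.7 dBm

−131.7 dBm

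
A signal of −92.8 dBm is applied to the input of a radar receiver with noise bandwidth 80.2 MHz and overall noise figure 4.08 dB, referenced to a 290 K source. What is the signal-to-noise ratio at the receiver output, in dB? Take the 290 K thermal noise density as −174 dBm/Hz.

Noise floor: N = −174 + 10 log₁₀(B) + NF
10 log₁₀(8.02×10⁷) = 79.04 dB
N = −174 + 79.04 + 4.08 = −90.88 dBm
SNR = P_sig − N = −92.8 − (−90.88) = −1.92 dB → −1.9 dB

−1.9 dB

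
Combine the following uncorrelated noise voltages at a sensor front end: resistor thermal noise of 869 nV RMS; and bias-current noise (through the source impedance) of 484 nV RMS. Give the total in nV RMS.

Uncorrelated sources add in power (mean-square): V_tot = √(ΣV_i²)
V_tot = √[(8.69×10⁻⁷)² + (4.84×10⁻⁷)²] = 9.95×10⁻⁷ V = 995 nV

995 nV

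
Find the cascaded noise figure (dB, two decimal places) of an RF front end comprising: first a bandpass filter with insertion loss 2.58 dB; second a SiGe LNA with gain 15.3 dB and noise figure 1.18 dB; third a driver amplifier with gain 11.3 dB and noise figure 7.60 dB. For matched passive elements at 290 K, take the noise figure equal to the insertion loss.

Convert to linear (a loss of L dB is a gain of −L dB): F_i = 10^(NF_i/10), G_i = 10^(G_i,dB/10)
  Stage 1: F_1 = 10^(2.58/10) = 1.811, G_1 = 10^(−2.58/10) = 0.5521
  Stage 2: F_2 = 10^(1.18/10) = 1.312, G_2 = 10^(15.3/10) = 33.88
  Stage 3: F_3 = 10^(7.60/10) = 5.754, G_3 = 10^(11.3/10) = 13.49
Friis cascade:
  F = 1.811 + (1.312 − 1)/0.5521 + (5.754 − 1)/18.71 = 2.631
NF = 10 log₁₀(2.631) = 4.20 dB

4.20 dB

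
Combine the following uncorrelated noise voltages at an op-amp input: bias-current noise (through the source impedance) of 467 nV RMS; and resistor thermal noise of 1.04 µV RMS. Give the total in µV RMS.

1.14 µV

Uncorrelated sources add in power (mean-square): V_tot = √(ΣV_i²)
V_tot = √[(4.67×10⁻⁷)² + (1.04×10⁻⁶)²] = 1.14×10⁻⁶ V = 1.14 µV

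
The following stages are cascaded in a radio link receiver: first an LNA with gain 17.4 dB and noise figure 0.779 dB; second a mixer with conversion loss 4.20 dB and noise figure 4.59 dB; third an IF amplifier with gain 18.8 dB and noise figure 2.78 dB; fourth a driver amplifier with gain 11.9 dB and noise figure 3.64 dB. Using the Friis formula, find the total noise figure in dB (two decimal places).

1.05 dB

Convert to linear (a loss of L dB is a gain of −L dB): F_i = 10^(NF_i/10), G_i = 10^(G_i,dB/10)
  Stage 1: F_1 = 10^(0.779/10) = 1.196, G_1 = 10^(17.4/10) = 54.95
  Stage 2: F_2 = 10^(4.59/10) = 2.877, G_2 = 10^(−4.20/10) = 0.3802
  Stage 3: F_3 = 10^(2.78/10) = 1.897, G_3 = 10^(18.8/10) = 75.86
  Stage 4: F_4 = 10^(3.64/10) = 2.312, G_4 = 10^(11.9/10) = 15.49
Friis cascade:
  F = 1.196 + (2.877 − 1)/54.95 + (1.897 − 1)/20.89 + (2.312 − 1)/1585 = 1.274
NF = 10 log₁₀(1.274) = 1.05 dB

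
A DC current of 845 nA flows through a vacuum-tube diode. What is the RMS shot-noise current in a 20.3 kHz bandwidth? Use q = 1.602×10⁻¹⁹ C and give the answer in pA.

I_n = √(2qI·B)
2qI·B = 2 × 1.602×10⁻¹⁹ × 8.45×10⁻⁷ × 2.03×10⁴ = 5.50×10⁻²¹ A²
I_n = √(5.50×10⁻²¹) = 7.41×10⁻¹¹ A = 74.1 pA

74.1 pA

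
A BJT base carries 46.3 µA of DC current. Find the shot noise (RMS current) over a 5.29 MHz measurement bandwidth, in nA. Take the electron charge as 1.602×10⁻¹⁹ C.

8.86 nA

I_n = √(2qI·B)
2qI·B = 2 × 1.602×10⁻¹⁹ × 4.63×10⁻⁵ × 5.29×10⁶ = 7.85×10⁻¹⁷ A²
I_n = √(7.85×10⁻¹⁷) = 8.86×10⁻⁹ A = 8.86 nA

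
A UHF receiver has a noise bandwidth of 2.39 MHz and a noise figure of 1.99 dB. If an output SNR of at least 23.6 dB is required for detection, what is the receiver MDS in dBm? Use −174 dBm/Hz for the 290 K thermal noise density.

Sensitivity = −174 + 10 log₁₀(B) + NF + SNR_min
= −174 + 63.78 + 1.99 + 23.6
= −84.63 dBm → −84.6 dBm

−84.6 dBm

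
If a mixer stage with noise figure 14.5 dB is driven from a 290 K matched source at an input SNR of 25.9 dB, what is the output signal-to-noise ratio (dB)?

By definition F = SNR_in/SNR_out, so in dB: SNR_out = SNR_in − NF
SNR_out = 25.9 − 14.5 = 11.4 dB

11.4 dB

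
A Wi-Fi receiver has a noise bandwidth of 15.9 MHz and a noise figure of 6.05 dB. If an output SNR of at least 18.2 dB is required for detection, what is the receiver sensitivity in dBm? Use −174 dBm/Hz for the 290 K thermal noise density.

−77.7 dBm

Sensitivity = −174 + 10 log₁₀(B) + NF + SNR_min
= −174 + 72.01 + 6.05 + 18.2
= −77.74 dBm → −77.7 dBm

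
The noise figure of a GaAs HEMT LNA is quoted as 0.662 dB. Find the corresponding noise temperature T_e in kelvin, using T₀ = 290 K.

F = 10^(0.662/10) = 1.16466
T_e = (F − 1)·T₀ = (1.16466 − 1) × 290 = 47.8 K

47.8 K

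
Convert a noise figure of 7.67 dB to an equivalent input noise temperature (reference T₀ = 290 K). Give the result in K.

1406 K

F = 10^(7.67/10) = 5.8479
T_e = (F − 1)·T₀ = (5.8479 − 1) × 290 = 1406 K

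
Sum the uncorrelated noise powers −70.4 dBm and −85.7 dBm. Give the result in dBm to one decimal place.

−70.3 dBm

Convert to linear, add, convert back:
P₁ = 9.12×10⁻¹¹ W, P₂ = 2.69×10⁻¹² W
P_tot = 9.39×10⁻¹¹ W → 10 log₁₀(P_tot / 10⁻³) = −70.3 dBm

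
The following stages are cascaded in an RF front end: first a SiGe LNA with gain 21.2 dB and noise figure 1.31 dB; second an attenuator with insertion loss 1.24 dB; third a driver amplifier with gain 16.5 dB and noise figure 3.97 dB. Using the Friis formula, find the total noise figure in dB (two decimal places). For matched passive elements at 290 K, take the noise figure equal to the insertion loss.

Convert to linear (a loss of L dB is a gain of −L dB): F_i = 10^(NF_i/10), G_i = 10^(G_i,dB/10)
  Stage 1: F_1 = 10^(1.31/10) = 1.352, G_1 = 10^(21.2/10) = 131.8
  Stage 2: F_2 = 10^(1.24/10) = 1.330, G_2 = 10^(−1.24/10) = 0.7516
  Stage 3: F_3 = 10^(3.97/10) = 2.495, G_3 = 10^(16.5/10) = 44.67
Friis cascade:
  F = 1.352 + (1.330 − 1)/131.8 + (2.495 − 1)/99.08 = 1.370
NF = 10 log₁₀(1.370) = 1.37 dB

1.37 dB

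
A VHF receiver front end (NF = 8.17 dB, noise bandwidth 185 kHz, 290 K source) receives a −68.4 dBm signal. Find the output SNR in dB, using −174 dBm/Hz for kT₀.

44.8 dB

Noise floor: N = −174 + 10 log₁₀(B) + NF
10 log₁₀(1.85×10⁵) = 52.67 dB
N = −174 + 52.67 + 8.17 = −113.16 dBm
SNR = P_sig − N = −68.4 − (−113.16) = 44.76 dB → 44.8 dB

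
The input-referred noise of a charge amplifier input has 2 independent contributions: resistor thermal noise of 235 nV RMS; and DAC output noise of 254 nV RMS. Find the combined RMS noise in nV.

346 nV

Uncorrelated sources add in power (mean-square): V_tot = √(ΣV_i²)
V_tot = √[(2.35×10⁻⁷)² + (2.54×10⁻⁷)²] = 3.46×10⁻⁷ V = 346 nV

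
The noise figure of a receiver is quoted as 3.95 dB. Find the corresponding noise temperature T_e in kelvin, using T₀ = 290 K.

430 K

F = 10^(3.95/10) = 2.48313
T_e = (F − 1)·T₀ = (2.48313 − 1) × 290 = 430 K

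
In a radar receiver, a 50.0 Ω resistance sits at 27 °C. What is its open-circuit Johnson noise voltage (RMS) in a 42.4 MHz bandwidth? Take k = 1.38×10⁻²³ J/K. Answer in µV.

T = 27 °C + 273.15 = 300.15 K
V_n = √(4kTRB)
4kTRB = 4 × 1.38×10⁻²³ × 300.15 × 5.00×10¹ × 4.24×10⁷ = 3.51×10⁻¹¹ V²
V_n = √(3.51×10⁻¹¹) = 5.93×10⁻⁶ V = 5.93 µV

5.93 µV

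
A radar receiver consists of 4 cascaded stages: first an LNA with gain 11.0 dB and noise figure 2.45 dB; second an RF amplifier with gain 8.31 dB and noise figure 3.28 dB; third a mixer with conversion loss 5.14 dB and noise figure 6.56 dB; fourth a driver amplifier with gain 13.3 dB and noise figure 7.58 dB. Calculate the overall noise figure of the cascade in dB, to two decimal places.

Convert to linear (a loss of L dB is a gain of −L dB): F_i = 10^(NF_i/10), G_i = 10^(G_i,dB/10)
  Stage 1: F_1 = 10^(2.45/10) = 1.758, G_1 = 10^(11.0/10) = 12.59
  Stage 2: F_2 = 10^(3.28/10) = 2.128, G_2 = 10^(8.31/10) = 6.776
  Stage 3: F_3 = 10^(6.56/10) = 4.529, G_3 = 10^(−5.14/10) = 0.3062
  Stage 4: F_4 = 10^(7.58/10) = 5.728, G_4 = 10^(13.3/10) = 21.38
Friis cascade:
  F = 1.758 + (2.128 − 1)/12.59 + (4.529 − 1)/85.31 + (5.728 − 1)/26.12 = 2.070
NF = 10 log₁₀(2.070) = 3.16 dB

3.16 dB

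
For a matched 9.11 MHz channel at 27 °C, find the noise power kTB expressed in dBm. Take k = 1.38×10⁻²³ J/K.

T = 27 °C + 273.15 = 300.15 K
P_n = kTB = 1.38×10⁻²³ × 300.15 × 9.11×10⁶ = 3.77×10⁻¹⁴ W
In dBm: 10 log₁₀(3.77×10⁻¹⁴ / 10⁻³) = −104.2 dBm

−104.2 dBm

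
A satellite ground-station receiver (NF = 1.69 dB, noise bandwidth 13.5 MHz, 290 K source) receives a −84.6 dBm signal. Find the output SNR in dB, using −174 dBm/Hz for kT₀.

16.4 dB

Noise floor: N = −174 + 10 log₁₀(B) + NF
10 log₁₀(1.35×10⁷) = 71.3 dB
N = −174 + 71.3 + 1.69 = −101.01 dBm
SNR = P_sig − N = −84.6 − (−101.01) = 16.41 dB → 16.4 dB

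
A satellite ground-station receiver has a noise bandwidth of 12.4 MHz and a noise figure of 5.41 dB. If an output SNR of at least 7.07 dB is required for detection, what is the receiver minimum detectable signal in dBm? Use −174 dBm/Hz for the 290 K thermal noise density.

Sensitivity = −174 + 10 log₁₀(B) + NF + SNR_min
= −174 + 70.93 + 5.41 + 7.07
= −90.59 dBm → −90.6 dBm

−90.6 dBm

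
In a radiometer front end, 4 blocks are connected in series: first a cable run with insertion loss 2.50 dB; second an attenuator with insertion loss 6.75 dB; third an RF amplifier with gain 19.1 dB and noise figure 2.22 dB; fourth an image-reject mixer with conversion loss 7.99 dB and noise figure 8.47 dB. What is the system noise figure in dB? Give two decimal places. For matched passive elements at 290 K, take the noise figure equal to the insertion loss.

11.66 dB

Convert to linear (a loss of L dB is a gain of −L dB): F_i = 10^(NF_i/10), G_i = 10^(G_i,dB/10)
  Stage 1: F_1 = 10^(2.50/10) = 1.778, G_1 = 10^(−2.50/10) = 0.5623
  Stage 2: F_2 = 10^(6.75/10) = 4.732, G_2 = 10^(−6.75/10) = 0.2113
  Stage 3: F_3 = 10^(2.22/10) = 1.667, G_3 = 10^(19.1/10) = 81.28
  Stage 4: F_4 = 10^(8.47/10) = 7.031, G_4 = 10^(−7.99/10) = 0.1589
Friis cascade:
  F = 1.778 + (4.732 − 1)/0.5623 + (1.667 − 1)/0.1189 + (7.031 − 1)/9.661 = 14.65
NF = 10 log₁₀(14.65) = 11.66 dB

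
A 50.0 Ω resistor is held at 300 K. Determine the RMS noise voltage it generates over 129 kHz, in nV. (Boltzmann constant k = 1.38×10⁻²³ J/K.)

327 nV

V_n = √(4kTRB)
4kTRB = 4 × 1.38×10⁻²³ × 300 × 5.00×10¹ × 1.29×10⁵ = 1.07×10⁻¹³ V²
V_n = √(1.07×10⁻¹³) = 3.27×10⁻⁷ V = 327 nV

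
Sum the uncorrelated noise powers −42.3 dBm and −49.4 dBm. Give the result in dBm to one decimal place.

−41.5 dBm

Convert to linear, add, convert back:
P₁ = 5.89×10⁻⁸ W, P₂ = 1.15×10⁻⁸ W
P_tot = 7.04×10⁻⁸ W → 10 log₁₀(P_tot / 10⁻³) = −41.5 dBm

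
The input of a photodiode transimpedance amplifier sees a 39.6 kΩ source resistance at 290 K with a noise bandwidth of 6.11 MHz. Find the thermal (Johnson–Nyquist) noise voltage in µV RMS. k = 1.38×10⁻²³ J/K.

V_n = √(4kTRB)
4kTRB = 4 × 1.38×10⁻²³ × 290 × 3.96×10⁴ × 6.11×10⁶ = 3.87×10⁻⁹ V²
V_n = √(3.87×10⁻⁹) = 6.22×10⁻⁵ V = 62.2 µV

62.2 µV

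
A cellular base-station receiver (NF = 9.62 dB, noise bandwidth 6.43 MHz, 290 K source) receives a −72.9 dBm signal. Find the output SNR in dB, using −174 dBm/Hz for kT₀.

Noise floor: N = −174 + 10 log₁₀(B) + NF
10 log₁₀(6.43×10⁶) = 68.08 dB
N = −174 + 68.08 + 9.62 = −96.30 dBm
SNR = P_sig − N = −72.9 − (−96.30) = 23.40 dB → 23.4 dB

23.4 dB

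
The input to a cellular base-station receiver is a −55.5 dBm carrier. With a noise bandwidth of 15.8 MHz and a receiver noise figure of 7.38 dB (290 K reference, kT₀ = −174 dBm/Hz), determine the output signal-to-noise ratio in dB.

Noise floor: N = −174 + 10 log₁₀(B) + NF
10 log₁₀(1.58×10⁷) = 71.99 dB
N = −174 + 71.99 + 7.38 = −94.63 dBm
SNR = P_sig − N = −55.5 − (−94.63) = 39.13 dB → 39.1 dB

39.1 dB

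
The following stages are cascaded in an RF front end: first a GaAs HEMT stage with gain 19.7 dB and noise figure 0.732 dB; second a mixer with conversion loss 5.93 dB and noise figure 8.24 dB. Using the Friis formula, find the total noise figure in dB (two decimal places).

0.95 dB

Convert to linear (a loss of L dB is a gain of −L dB): F_i = 10^(NF_i/10), G_i = 10^(G_i,dB/10)
  Stage 1: F_1 = 10^(0.732/10) = 1.184, G_1 = 10^(19.7/10) = 93.33
  Stage 2: F_2 = 10^(8.24/10) = 6.668, G_2 = 10^(−5.93/10) = 0.2553
Friis cascade:
  F = 1.184 + (6.668 − 1)/93.33 = 1.244
NF = 10 log₁₀(1.244) = 0.95 dB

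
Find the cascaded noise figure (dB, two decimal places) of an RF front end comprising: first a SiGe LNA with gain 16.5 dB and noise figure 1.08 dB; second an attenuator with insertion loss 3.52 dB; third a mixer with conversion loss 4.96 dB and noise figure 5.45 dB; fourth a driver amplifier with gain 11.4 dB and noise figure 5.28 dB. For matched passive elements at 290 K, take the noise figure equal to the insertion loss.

Convert to linear (a loss of L dB is a gain of −L dB): F_i = 10^(NF_i/10), G_i = 10^(G_i,dB/10)
  Stage 1: F_1 = 10^(1.08/10) = 1.282, G_1 = 10^(16.5/10) = 44.67
  Stage 2: F_2 = 10^(3.52/10) = 2.249, G_2 = 10^(−3.52/10) = 0.4446
  Stage 3: F_3 = 10^(5.45/10) = 3.508, G_3 = 10^(−4.96/10) = 0.3192
  Stage 4: F_4 = 10^(5.28/10) = 3.373, G_4 = 10^(11.4/10) = 13.80
Friis cascade:
  F = 1.282 + (2.249 − 1)/44.67 + (3.508 − 1)/19.86 + (3.373 − 1)/6.339 = 1.811
NF = 10 log₁₀(1.811) = 2.58 dB

2.58 dB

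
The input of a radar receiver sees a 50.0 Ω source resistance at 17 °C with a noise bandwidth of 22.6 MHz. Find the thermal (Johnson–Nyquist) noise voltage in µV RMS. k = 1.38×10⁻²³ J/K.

4.25 µV

T = 17 °C + 273.15 = 290.15 K
V_n = √(4kTRB)
4kTRB = 4 × 1.38×10⁻²³ × 290.15 × 5.00×10¹ × 2.26×10⁷ = 1.81×10⁻¹¹ V²
V_n = √(1.81×10⁻¹¹) = 4.25×10⁻⁶ V = 4.25 µV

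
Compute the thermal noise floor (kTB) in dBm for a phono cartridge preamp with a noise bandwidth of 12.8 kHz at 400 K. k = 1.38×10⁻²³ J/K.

−131.5 dBm

P_n = kTB = 1.38×10⁻²³ × 400 × 1.28×10⁴ = 7.07×10⁻¹⁷ W
In dBm: 10 log₁₀(7.07×10⁻¹⁷ / 10⁻³) = −131.5 dBm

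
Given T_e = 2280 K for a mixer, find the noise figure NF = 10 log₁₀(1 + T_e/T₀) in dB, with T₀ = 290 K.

F = 1 + T_e/T₀ = 1 + 2280/290 = 8.86207
NF = 10 log₁₀(8.86207) = 9.48 dB

9.48 dB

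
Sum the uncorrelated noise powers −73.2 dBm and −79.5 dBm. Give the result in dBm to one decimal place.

−72.3 dBm

Convert to linear, add, convert back:
P₁ = 4.79×10⁻¹¹ W, P₂ = 1.12×10⁻¹¹ W
P_tot = 5.91×10⁻¹¹ W → 10 log₁₀(P_tot / 10⁻³) = −72.3 dBm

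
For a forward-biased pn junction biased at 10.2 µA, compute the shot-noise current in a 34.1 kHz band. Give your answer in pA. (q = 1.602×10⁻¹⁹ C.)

I_n = √(2qI·B)
2qI·B = 2 × 1.602×10⁻¹⁹ × 1.02×10⁻⁵ × 3.41×10⁴ = 1.11×10⁻¹⁹ A²
I_n = √(1.11×10⁻¹⁹) = 3.34×10⁻¹⁰ A = 334 pA

334 pA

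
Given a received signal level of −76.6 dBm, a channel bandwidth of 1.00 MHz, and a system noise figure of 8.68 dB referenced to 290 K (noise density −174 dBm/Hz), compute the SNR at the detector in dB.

Noise floor: N = −174 + 10 log₁₀(B) + NF
10 log₁₀(1.00×10⁶) = 60 dB
N = −174 + 60 + 8.68 = −105.32 dBm
SNR = P_sig − N = −76.6 − (−105.32) = 28.72 dB → 28.7 dB

28.7 dB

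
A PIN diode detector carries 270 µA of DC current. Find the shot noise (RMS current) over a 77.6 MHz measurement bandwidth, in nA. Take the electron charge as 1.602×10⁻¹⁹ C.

81.9 nA

I_n = √(2qI·B)
2qI·B = 2 × 1.602×10⁻¹⁹ × 2.70×10⁻⁴ × 7.76×10⁷ = 6.71×10⁻¹⁵ A²
I_n = √(6.71×10⁻¹⁵) = 8.19×10⁻⁸ A = 81.9 nA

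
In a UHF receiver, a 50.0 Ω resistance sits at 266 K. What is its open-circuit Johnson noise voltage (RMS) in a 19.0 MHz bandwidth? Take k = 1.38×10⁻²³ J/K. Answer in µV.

V_n = √(4kTRB)
4kTRB = 4 × 1.38×10⁻²³ × 266 × 5.00×10¹ × 1.90×10⁷ = 1.39×10⁻¹¹ V²
V_n = √(1.39×10⁻¹¹) = 3.73×10⁻⁶ V = 3.73 µV

3.73 µV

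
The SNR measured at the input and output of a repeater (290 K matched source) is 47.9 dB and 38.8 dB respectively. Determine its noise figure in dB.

9.1 dB

NF (dB) = SNR_in(dB) − SNR_out(dB) when the source is at T₀
NF = 47.9 − 38.8 = 9.1 dB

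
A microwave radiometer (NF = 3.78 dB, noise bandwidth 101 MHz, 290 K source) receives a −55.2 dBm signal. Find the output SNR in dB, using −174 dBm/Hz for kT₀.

35.0 dB

Noise floor: N = −174 + 10 log₁₀(B) + NF
10 log₁₀(1.01×10⁸) = 80.04 dB
N = −174 + 80.04 + 3.78 = −90.18 dBm
SNR = P_sig − N = −55.2 − (−90.18) = 34.98 dB → 35.0 dB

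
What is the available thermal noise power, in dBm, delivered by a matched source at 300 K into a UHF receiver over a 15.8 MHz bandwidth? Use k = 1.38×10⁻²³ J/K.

−101.8 dBm

P_n = kTB = 1.38×10⁻²³ × 300 × 1.58×10⁷ = 6.54×10⁻¹⁴ W
In dBm: 10 log₁₀(6.54×10⁻¹⁴ / 10⁻³) = −101.8 dBm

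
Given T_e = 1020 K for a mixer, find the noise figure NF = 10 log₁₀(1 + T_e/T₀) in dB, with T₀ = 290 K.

F = 1 + T_e/T₀ = 1 + 1020/290 = 4.51724
NF = 10 log₁₀(4.51724) = 6.55 dB

6.55 dB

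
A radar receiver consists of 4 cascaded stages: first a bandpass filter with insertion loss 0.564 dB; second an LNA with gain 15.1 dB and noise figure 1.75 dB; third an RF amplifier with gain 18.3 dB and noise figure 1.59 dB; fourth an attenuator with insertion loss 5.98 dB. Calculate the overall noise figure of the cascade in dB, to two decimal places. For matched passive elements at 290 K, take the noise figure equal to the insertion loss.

Convert to linear (a loss of L dB is a gain of −L dB): F_i = 10^(NF_i/10), G_i = 10^(G_i,dB/10)
  Stage 1: F_1 = 10^(0.564/10) = 1.139, G_1 = 10^(−0.564/10) = 0.8782
  Stage 2: F_2 = 10^(1.75/10) = 1.496, G_2 = 10^(15.1/10) = 32.36
  Stage 3: F_3 = 10^(1.59/10) = 1.442, G_3 = 10^(18.3/10) = 67.61
  Stage 4: F_4 = 10^(5.98/10) = 3.963, G_4 = 10^(−5.98/10) = 0.2523
Friis cascade:
  F = 1.139 + (1.496 − 1)/0.8782 + (1.442 − 1)/28.42 + (3.963 − 1)/1921 = 1.721
NF = 10 log₁₀(1.721) = 2.36 dB

2.36 dB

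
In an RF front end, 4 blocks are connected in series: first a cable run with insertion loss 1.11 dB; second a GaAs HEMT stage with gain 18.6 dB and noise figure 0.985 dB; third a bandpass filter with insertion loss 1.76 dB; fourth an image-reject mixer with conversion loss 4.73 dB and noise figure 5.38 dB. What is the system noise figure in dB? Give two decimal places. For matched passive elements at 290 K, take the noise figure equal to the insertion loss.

2.29 dB

Convert to linear (a loss of L dB is a gain of −L dB): F_i = 10^(NF_i/10), G_i = 10^(G_i,dB/10)
  Stage 1: F_1 = 10^(1.11/10) = 1.291, G_1 = 10^(−1.11/10) = 0.7745
  Stage 2: F_2 = 10^(0.985/10) = 1.255, G_2 = 10^(18.6/10) = 72.44
  Stage 3: F_3 = 10^(1.76/10) = 1.500, G_3 = 10^(−1.76/10) = 0.6668
  Stage 4: F_4 = 10^(5.38/10) = 3.451, G_4 = 10^(−4.73/10) = 0.3365
Friis cascade:
  F = 1.291 + (1.255 − 1)/0.7745 + (1.500 − 1)/56.10 + (3.451 − 1)/37.41 = 1.694
NF = 10 log₁₀(1.694) = 2.29 dB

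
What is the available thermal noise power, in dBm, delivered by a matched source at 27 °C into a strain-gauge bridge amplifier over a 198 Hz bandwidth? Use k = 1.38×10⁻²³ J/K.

T = 27 °C + 273.15 = 300.15 K
P_n = kTB = 1.38×10⁻²³ × 300.15 × 1.98×10² = 8.20×10⁻¹⁹ W
In dBm: 10 log₁₀(8.20×10⁻¹⁹ / 10⁻³) = −150.9 dBm

−150.9 dBm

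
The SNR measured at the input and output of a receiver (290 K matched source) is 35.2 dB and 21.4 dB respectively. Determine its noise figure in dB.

13.8 dB

NF (dB) = SNR_in(dB) − SNR_out(dB) when the source is at T₀
NF = 35.2 − 21.4 = 13.8 dB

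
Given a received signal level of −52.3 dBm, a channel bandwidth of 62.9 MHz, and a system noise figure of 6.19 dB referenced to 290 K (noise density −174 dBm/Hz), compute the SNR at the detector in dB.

37.5 dB

Noise floor: N = −174 + 10 log₁₀(B) + NF
10 log₁₀(6.29×10⁷) = 77.99 dB
N = −174 + 77.99 + 6.19 = −89.82 dBm
SNR = P_sig − N = −52.3 − (−89.82) = 37.52 dB → 37.5 dB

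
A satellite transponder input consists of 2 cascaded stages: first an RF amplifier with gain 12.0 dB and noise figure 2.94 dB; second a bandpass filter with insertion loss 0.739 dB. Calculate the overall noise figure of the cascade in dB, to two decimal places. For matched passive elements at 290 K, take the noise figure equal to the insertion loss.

2.97 dB

Convert to linear (a loss of L dB is a gain of −L dB): F_i = 10^(NF_i/10), G_i = 10^(G_i,dB/10)
  Stage 1: F_1 = 10^(2.94/10) = 1.968, G_1 = 10^(12.0/10) = 15.85
  Stage 2: F_2 = 10^(0.739/10) = 1.185, G_2 = 10^(−0.739/10) = 0.8435
Friis cascade:
  F = 1.968 + (1.185 − 1)/15.85 = 1.980
NF = 10 log₁₀(1.980) = 2.97 dB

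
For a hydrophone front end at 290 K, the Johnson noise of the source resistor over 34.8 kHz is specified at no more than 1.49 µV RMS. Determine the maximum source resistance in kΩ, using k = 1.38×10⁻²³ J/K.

Johnson–Nyquist: V_n = √(4kTRB) ⇒ R = V_n² / (4kTB)
4kTB = 4 × 1.38×10⁻²³ × 290 × 3.48×10⁴ = 5.57×10⁻¹⁶
R = (1.49×10⁻⁶)² / 5.57×10⁻¹⁶ = 3.99×10³ Ω = 3.99 kΩ

3.99 kΩ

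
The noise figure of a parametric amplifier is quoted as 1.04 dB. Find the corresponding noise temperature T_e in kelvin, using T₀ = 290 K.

78.5 K

F = 10^(1.04/10) = 1.27057
T_e = (F − 1)·T₀ = (1.27057 − 1) × 290 = 78.5 K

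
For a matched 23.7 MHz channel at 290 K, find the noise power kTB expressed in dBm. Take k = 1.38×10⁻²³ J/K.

−100.2 dBm

P_n = kTB = 1.38×10⁻²³ × 290 × 2.37×10⁷ = 9.48×10⁻¹⁴ W
In dBm: 10 log₁₀(9.48×10⁻¹⁴ / 10⁻³) = −100.2 dBm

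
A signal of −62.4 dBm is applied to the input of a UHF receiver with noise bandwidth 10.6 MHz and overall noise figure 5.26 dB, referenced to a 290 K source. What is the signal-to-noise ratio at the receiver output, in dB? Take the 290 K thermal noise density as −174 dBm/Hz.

36.1 dB

Noise floor: N = −174 + 10 log₁₀(B) + NF
10 log₁₀(1.06×10⁷) = 70.25 dB
N = −174 + 70.25 + 5.26 = −98.49 dBm
SNR = P_sig − N = −62.4 − (−98.49) = 36.09 dB → 36.1 dB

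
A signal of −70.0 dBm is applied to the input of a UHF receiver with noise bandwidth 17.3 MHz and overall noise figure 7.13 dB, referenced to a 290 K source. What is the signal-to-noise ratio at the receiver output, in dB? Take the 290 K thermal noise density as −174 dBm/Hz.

24.5 dB

Noise floor: N = −174 + 10 log₁₀(B) + NF
10 log₁₀(1.73×10⁷) = 72.38 dB
N = −174 + 72.38 + 7.13 = −94.49 dBm
SNR = P_sig − N = −70.0 − (−94.49) = 24.49 dB → 24.5 dB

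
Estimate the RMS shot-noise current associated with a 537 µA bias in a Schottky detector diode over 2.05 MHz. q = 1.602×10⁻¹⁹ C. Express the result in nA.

18.8 nA

I_n = √(2qI·B)
2qI·B = 2 × 1.602×10⁻¹⁹ × 5.37×10⁻⁴ × 2.05×10⁶ = 3.53×10⁻¹⁶ A²
I_n = √(3.53×10⁻¹⁶) = 1.88×10⁻⁸ A = 18.8 nA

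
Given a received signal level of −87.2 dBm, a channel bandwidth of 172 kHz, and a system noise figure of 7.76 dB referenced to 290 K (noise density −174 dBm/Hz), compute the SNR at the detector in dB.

Noise floor: N = −174 + 10 log₁₀(B) + NF
10 log₁₀(1.72×10⁵) = 52.36 dB
N = −174 + 52.36 + 7.76 = −113.88 dBm
SNR = P_sig − N = −87.2 − (−113.88) = 26.68 dB → 26.7 dB

26.7 dB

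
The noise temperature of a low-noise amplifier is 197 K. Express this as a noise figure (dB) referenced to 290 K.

2.25 dB

F = 1 + T_e/T₀ = 1 + 197/290 = 1.67931
NF = 10 log₁₀(1.67931) = 2.25 dB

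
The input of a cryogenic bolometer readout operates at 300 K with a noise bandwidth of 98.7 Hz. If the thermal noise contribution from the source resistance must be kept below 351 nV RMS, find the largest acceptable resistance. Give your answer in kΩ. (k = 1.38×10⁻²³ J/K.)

75.4 kΩ

Johnson–Nyquist: V_n = √(4kTRB) ⇒ R = V_n² / (4kTB)
4kTB = 4 × 1.38×10⁻²³ × 300 × 9.87×10¹ = 1.63×10⁻¹⁸
R = (3.51×10⁻⁷)² / 1.63×10⁻¹⁸ = 7.54×10⁴ Ω = 75.4 kΩ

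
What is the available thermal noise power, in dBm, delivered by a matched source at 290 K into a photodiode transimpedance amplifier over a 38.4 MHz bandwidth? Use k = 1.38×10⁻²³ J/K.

−98.1 dBm

P_n = kTB = 1.38×10⁻²³ × 290 × 3.84×10⁷ = 1.54×10⁻¹³ W
In dBm: 10 log₁₀(1.54×10⁻¹³ / 10⁻³) = −98.1 dBm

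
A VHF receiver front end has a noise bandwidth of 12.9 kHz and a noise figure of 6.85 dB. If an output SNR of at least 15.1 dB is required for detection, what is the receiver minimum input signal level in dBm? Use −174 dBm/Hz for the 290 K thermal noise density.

−110.9 dBm

Sensitivity = −174 + 10 log₁₀(B) + NF + SNR_min
= −174 + 41.11 + 6.85 + 15.1
= −110.94 dBm → −110.9 dBm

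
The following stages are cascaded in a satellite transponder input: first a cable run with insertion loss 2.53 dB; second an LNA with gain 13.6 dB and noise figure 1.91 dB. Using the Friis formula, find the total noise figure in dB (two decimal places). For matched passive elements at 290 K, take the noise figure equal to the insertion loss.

4.44 dB

Convert to linear (a loss of L dB is a gain of −L dB): F_i = 10^(NF_i/10), G_i = 10^(G_i,dB/10)
  Stage 1: F_1 = 10^(2.53/10) = 1.791, G_1 = 10^(−2.53/10) = 0.5585
  Stage 2: F_2 = 10^(1.91/10) = 1.552, G_2 = 10^(13.6/10) = 22.91
Friis cascade:
  F = 1.791 + (1.552 − 1)/0.5585 = 2.780
NF = 10 log₁₀(2.780) = 4.44 dB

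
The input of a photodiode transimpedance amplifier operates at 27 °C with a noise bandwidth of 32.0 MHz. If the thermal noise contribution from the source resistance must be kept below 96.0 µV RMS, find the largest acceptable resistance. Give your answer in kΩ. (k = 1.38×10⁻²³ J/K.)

17.4 kΩ

T = 27 °C + 273.15 = 300.15 K
Johnson–Nyquist: V_n = √(4kTRB) ⇒ R = V_n² / (4kTB)
4kTB = 4 × 1.38×10⁻²³ × 300.15 × 3.20×10⁷ = 5.30×10⁻¹³
R = (9.60×10⁻⁵)² / 5.30×10⁻¹³ = 1.74×10⁴ Ω = 17.4 kΩ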